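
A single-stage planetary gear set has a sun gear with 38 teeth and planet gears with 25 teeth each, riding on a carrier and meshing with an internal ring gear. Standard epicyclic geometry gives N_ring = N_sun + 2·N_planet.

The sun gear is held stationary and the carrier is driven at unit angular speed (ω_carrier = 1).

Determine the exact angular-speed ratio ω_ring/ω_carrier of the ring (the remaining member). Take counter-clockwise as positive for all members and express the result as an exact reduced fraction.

63/44

N_ring = 38 + 2·25 = 88
38(ω_s−ω_c) = −88(ω_r−ω_c),  ω_s=0, ω_c=1
ω_r = 1 − (38/88)(0−1) = 63/44
ω_r/ω_c = 63/44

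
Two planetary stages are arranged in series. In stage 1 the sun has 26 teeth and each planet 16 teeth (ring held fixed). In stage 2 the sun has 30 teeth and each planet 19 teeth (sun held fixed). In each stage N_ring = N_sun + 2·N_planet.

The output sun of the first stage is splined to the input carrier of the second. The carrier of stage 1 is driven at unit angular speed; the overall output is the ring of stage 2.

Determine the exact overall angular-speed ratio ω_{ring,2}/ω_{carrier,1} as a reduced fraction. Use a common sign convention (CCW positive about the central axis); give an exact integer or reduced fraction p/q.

Stage 1: N_ring = 26 + 2·16 = 58
Stage 1: 26(ω_s−ω_c) = −58(ω_r−ω_c),  ω_r=0, ω_c=1
Stage 1: ω_s = 1 − (58/26)(0−1) = 42/13
  ⇒ ω_s¹/ω_c¹ = 42/13
Stage 2: N_ring = 30 + 2·19 = 68
Stage 2: 30(ω_s−ω_c) = −68(ω_r−ω_c),  ω_s=0, ω_c=1
Stage 2: ω_r = 1 − (30/68)(0−1) = 49/34
  ⇒ ω_r²/ω_c² = 49/34
Coupling ω_c² = ω_s¹ ⇒ overall = 42/13 × 49/34 = 1029/221

1029/221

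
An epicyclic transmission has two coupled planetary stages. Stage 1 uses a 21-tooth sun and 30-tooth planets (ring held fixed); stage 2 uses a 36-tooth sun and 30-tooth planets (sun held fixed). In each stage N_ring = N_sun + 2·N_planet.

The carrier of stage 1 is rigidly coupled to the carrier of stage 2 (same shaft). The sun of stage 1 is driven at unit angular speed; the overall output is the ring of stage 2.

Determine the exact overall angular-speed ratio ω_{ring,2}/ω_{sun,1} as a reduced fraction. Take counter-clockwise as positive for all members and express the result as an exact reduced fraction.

77/272

Stage 1: N_ring = 21 + 2·30 = 81
Stage 1: 21(ω_s−ω_c) = −81(ω_r−ω_c),  ω_r=0, ω_s=1
Stage 1: 21(1−ω_c) = −81(0−ω_c)  ⇒  102ω_c = 21  ⇒  ω_c = 7/34
  ⇒ ω_c¹/ω_s¹ = 7/34
Stage 2: N_ring = 36 + 2·30 = 96
Stage 2: 36(ω_s−ω_c) = −96(ω_r−ω_c),  ω_s=0, ω_c=1
Stage 2: ω_r = 1 − (36/96)(0−1) = 11/8
  ⇒ ω_r²/ω_c² = 11/8
Coupling ω_c² = ω_c¹ ⇒ overall = 7/34 × 11/8 = 77/272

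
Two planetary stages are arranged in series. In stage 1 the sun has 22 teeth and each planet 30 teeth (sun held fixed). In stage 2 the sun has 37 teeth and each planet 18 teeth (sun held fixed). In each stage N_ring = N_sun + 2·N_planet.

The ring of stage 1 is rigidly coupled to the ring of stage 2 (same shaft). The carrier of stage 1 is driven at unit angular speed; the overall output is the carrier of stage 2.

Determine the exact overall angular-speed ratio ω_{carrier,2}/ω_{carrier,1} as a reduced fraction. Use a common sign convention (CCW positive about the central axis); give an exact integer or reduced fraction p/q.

Stage 1: N_ring = 22 + 2·30 = 82
Stage 1: 22(ω_s−ω_c) = −82(ω_r−ω_c),  ω_s=0, ω_c=1
Stage 1: ω_r = 1 − (22/82)(0−1) = 52/41
  ⇒ ω_r¹/ω_c¹ = 52/41
Stage 2: N_ring = 37 + 2·18 = 73
Stage 2: 37(ω_s−ω_c) = −73(ω_r−ω_c),  ω_s=0, ω_r=1
Stage 2: 37(0−ω_c) = −73(1−ω_c)  ⇒  110ω_c = 73  ⇒  ω_c = 73/110
  ⇒ ω_c²/ω_r² = 73/110
Coupling ω_r² = ω_r¹ ⇒ overall = 52/41 × 73/110 = 1898/2255

1898/2255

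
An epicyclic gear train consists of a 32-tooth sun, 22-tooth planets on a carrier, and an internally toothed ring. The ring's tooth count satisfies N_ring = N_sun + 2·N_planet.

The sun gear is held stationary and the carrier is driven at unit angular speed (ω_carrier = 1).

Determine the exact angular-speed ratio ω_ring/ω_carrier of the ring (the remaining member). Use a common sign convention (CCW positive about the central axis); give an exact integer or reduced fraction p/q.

27/19

N_ring = 32 + 2·22 = 76
32(ω_s−ω_c) = −76(ω_r−ω_c),  ω_s=0, ω_c=1
ω_r = 1 − (32/76)(0−1) = 27/19
ω_r/ω_c = 27/19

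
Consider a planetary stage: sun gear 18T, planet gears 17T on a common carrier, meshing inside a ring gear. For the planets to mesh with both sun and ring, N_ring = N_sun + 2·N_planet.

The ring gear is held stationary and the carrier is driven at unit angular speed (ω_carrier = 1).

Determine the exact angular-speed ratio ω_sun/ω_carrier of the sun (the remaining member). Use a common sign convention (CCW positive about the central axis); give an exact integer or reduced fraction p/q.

35/9

N_ring = 18 + 2·17 = 52
18(ω_s−ω_c) = −52(ω_r−ω_c),  ω_r=0, ω_c=1
ω_s = 1 − (52/18)(0−1) = 35/9
ω_s/ω_c = 35/9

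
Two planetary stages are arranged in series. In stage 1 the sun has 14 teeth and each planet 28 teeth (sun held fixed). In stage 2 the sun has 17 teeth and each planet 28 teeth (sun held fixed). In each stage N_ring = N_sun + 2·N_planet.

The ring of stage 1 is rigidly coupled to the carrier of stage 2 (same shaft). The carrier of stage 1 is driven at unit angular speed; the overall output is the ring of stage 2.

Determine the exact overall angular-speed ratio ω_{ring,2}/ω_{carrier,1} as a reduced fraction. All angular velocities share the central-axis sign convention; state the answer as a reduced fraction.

108/73

Stage 1: N_ring = 14 + 2·28 = 70
Stage 1: 14(ω_s−ω_c) = −70(ω_r−ω_c),  ω_s=0, ω_c=1
Stage 1: ω_r = 1 − (14/70)(0−1) = 6/5
  ⇒ ω_r¹/ω_c¹ = 6/5
Stage 2: N_ring = 17 + 2·28 = 73
Stage 2: 17(ω_s−ω_c) = −73(ω_r−ω_c),  ω_s=0, ω_c=1
Stage 2: ω_r = 1 − (17/73)(0−1) = 90/73
  ⇒ ω_r²/ω_c² = 90/73
Coupling ω_c² = ω_r¹ ⇒ overall = 6/5 × 90/73 = 108/73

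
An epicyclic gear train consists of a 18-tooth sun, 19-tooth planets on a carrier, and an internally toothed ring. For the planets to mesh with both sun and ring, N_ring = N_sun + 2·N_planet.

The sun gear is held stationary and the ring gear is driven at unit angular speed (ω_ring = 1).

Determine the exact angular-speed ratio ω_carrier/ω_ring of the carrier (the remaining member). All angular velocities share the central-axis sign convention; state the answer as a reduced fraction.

28/37

N_ring = 18 + 2·19 = 56
18(ω_s−ω_c) = −56(ω_r−ω_c),  ω_s=0, ω_r=1
18(0−ω_c) = −56(1−ω_c)  ⇒  74ω_c = 56  ⇒  ω_c = 28/37
ω_c/ω_r = 28/37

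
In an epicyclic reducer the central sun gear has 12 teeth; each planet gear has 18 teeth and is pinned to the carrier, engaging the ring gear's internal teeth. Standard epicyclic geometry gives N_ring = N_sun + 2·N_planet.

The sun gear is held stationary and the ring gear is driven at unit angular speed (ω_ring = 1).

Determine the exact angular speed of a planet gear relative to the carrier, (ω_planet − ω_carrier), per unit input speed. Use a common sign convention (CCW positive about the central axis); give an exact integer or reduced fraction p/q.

N_ring = 12 + 2·18 = 48
12(ω_s−ω_c) = −48(ω_r−ω_c),  ω_s=0, ω_r=1
12(0−ω_c) = −48(1−ω_c)  ⇒  60ω_c = 48  ⇒  ω_c = 4/5
sun–planet: 12·(0−4/5) = −18·(ω_p−ω_c)  ⇒  ω_p−ω_c = −(12/18)·(-4/5) = 8/15

8/15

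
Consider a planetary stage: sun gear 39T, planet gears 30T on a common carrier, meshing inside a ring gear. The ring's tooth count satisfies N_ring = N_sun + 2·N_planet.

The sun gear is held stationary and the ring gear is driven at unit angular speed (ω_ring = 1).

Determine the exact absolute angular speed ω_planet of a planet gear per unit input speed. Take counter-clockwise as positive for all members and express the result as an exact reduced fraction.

33/20

N_ring = 39 + 2·30 = 99
39(ω_s−ω_c) = −99(ω_r−ω_c),  ω_s=0, ω_r=1
39(0−ω_c) = −99(1−ω_c)  ⇒  138ω_c = 99  ⇒  ω_c = 33/46
sun–planet: 39·(0−33/46) = −30·(ω_p−ω_c)  ⇒  ω_p−ω_c = −(39/30)·(-33/46) = 429/460
ω_p = 33/46 + 429/460 = 33/20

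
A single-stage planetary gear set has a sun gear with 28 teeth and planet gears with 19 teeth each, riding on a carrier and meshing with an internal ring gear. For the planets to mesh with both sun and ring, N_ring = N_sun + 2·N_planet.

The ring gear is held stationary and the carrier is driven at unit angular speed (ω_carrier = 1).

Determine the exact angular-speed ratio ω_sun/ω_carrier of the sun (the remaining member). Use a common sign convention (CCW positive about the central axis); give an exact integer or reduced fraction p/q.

47/14

N_ring = 28 + 2·19 = 66
28(ω_s−ω_c) = −66(ω_r−ω_c),  ω_r=0, ω_c=1
ω_s = 1 − (66/28)(0−1) = 47/14
ω_s/ω_c = 47/14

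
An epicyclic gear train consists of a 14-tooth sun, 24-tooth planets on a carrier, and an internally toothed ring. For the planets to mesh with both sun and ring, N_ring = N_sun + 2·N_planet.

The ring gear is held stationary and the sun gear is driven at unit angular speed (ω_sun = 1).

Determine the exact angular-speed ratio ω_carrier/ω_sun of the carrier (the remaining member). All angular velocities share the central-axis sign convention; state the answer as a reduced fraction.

N_ring = 14 + 2·24 = 62
14(ω_s−ω_c) = −62(ω_r−ω_c),  ω_r=0, ω_s=1
14(1−ω_c) = −62(0−ω_c)  ⇒  76ω_c = 14  ⇒  ω_c = 7/38
ω_c/ω_s = 7/38

7/38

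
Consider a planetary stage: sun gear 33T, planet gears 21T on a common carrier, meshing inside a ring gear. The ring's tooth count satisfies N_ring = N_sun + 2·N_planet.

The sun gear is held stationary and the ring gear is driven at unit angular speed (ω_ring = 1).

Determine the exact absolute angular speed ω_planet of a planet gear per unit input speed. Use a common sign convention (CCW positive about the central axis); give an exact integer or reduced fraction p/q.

N_ring = 33 + 2·21 = 75
33(ω_s−ω_c) = −75(ω_r−ω_c),  ω_s=0, ω_r=1
33(0−ω_c) = −75(1−ω_c)  ⇒  108ω_c = 75  ⇒  ω_c = 25/36
sun–planet: 33·(0−25/36) = −21·(ω_p−ω_c)  ⇒  ω_p−ω_c = −(33/21)·(-25/36) = 275/252
ω_p = 25/36 + 275/252 = 25/14

25/14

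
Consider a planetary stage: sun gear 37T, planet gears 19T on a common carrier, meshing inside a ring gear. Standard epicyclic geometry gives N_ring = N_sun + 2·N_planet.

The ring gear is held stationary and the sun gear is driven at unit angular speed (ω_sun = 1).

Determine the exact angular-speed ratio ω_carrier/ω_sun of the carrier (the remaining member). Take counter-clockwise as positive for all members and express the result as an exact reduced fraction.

N_ring = 37 + 2·19 = 75
37(ω_s−ω_c) = −75(ω_r−ω_c),  ω_r=0, ω_s=1
37(1−ω_c) = −75(0−ω_c)  ⇒  112ω_c = 37  ⇒  ω_c = 37/112
ω_c/ω_s = 37/112

37/112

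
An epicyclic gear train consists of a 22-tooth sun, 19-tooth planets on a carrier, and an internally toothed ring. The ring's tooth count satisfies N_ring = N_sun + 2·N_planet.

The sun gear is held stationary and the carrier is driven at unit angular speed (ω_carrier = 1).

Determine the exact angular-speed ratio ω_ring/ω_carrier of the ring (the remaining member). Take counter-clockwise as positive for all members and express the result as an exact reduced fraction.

41/30

N_ring = 22 + 2·19 = 60
22(ω_s−ω_c) = −60(ω_r−ω_c),  ω_s=0, ω_c=1
ω_r = 1 − (22/60)(0−1) = 41/30
ω_r/ω_c = 41/30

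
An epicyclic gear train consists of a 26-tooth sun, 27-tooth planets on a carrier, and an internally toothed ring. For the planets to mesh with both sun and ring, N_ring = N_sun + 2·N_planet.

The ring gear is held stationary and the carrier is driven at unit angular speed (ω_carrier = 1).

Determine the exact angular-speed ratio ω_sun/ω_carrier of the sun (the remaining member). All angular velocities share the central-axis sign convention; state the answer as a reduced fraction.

N_ring = 26 + 2·27 = 80
26(ω_s−ω_c) = −80(ω_r−ω_c),  ω_r=0, ω_c=1
ω_s = 1 − (80/26)(0−1) = 53/13
ω_s/ω_c = 53/13

53/13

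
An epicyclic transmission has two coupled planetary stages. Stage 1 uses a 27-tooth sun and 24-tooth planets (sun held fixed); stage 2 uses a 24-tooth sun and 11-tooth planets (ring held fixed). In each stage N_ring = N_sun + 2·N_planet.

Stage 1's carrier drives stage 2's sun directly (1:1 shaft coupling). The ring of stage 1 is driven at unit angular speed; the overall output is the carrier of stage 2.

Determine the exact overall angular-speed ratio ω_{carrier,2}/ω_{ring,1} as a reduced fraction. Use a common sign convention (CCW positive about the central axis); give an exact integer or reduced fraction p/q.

Stage 1: N_ring = 27 + 2·24 = 75
Stage 1: 27(ω_s−ω_c) = −75(ω_r−ω_c),  ω_s=0, ω_r=1
Stage 1: 27(0−ω_c) = −75(1−ω_c)  ⇒  102ω_c = 75  ⇒  ω_c = 25/34
  ⇒ ω_c¹/ω_r¹ = 25/34
Stage 2: N_ring = 24 + 2·11 = 46
Stage 2: 24(ω_s−ω_c) = −46(ω_r−ω_c),  ω_r=0, ω_s=1
Stage 2: 24(1−ω_c) = −46(0−ω_c)  ⇒  70ω_c = 24  ⇒  ω_c = 12/35
  ⇒ ω_c²/ω_s² = 12/35
Coupling ω_s² = ω_c¹ ⇒ overall = 25/34 × 12/35 = 30/119

30/119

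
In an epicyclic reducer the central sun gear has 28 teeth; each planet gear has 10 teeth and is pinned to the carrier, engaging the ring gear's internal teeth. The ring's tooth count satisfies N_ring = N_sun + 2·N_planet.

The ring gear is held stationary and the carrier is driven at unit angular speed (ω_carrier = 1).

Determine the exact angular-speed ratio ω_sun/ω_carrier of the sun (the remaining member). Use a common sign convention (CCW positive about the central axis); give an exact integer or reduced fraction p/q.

19/7

N_ring = 28 + 2·10 = 48
28(ω_s−ω_c) = −48(ω_r−ω_c),  ω_r=0, ω_c=1
ω_s = 1 − (48/28)(0−1) = 19/7
ω_s/ω_c = 19/7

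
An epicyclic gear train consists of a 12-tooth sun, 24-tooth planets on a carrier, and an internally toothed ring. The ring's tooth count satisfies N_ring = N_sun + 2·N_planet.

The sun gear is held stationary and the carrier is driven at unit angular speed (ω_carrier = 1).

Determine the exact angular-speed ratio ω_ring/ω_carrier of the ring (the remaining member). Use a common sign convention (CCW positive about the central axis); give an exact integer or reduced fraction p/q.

6/5

N_ring = 12 + 2·24 = 60
12(ω_s−ω_c) = −60(ω_r−ω_c),  ω_s=0, ω_c=1
ω_r = 1 − (12/60)(0−1) = 6/5
ω_r/ω_c = 6/5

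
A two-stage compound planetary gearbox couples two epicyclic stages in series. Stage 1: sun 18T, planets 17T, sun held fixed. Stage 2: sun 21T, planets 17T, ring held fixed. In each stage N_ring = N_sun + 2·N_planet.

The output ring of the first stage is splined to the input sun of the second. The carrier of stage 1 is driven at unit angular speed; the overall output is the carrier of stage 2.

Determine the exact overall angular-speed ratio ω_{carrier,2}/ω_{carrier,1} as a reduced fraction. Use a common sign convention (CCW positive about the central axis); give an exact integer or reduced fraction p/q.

735/1976

Stage 1: N_ring = 18 + 2·17 = 52
Stage 1: 18(ω_s−ω_c) = −52(ω_r−ω_c),  ω_s=0, ω_c=1
Stage 1: ω_r = 1 − (18/52)(0−1) = 35/26
  ⇒ ω_r¹/ω_c¹ = 35/26
Stage 2: N_ring = 21 + 2·17 = 55
Stage 2: 21(ω_s−ω_c) = −55(ω_r−ω_c),  ω_r=0, ω_s=1
Stage 2: 21(1−ω_c) = −55(0−ω_c)  ⇒  76ω_c = 21  ⇒  ω_c = 21/76
  ⇒ ω_c²/ω_s² = 21/76
Coupling ω_s² = ω_r¹ ⇒ overall = 35/26 × 21/76 = 735/1976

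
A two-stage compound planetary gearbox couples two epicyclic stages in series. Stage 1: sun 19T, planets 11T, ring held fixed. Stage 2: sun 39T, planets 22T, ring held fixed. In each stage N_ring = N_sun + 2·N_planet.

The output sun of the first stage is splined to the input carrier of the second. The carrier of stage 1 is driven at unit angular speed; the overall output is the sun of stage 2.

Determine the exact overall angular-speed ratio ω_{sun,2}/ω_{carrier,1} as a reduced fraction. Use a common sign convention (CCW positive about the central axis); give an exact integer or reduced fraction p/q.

2440/247

Stage 1: N_ring = 19 + 2·11 = 41
Stage 1: 19(ω_s−ω_c) = −41(ω_r−ω_c),  ω_r=0, ω_c=1
Stage 1: ω_s = 1 − (41/19)(0−1) = 60/19
  ⇒ ω_s¹/ω_c¹ = 60/19
Stage 2: N_ring = 39 + 2·22 = 83
Stage 2: 39(ω_s−ω_c) = −83(ω_r−ω_c),  ω_r=0, ω_c=1
Stage 2: ω_s = 1 − (83/39)(0−1) = 122/39
  ⇒ ω_s²/ω_c² = 122/39
Coupling ω_c² = ω_s¹ ⇒ overall = 60/19 × 122/39 = 2440/247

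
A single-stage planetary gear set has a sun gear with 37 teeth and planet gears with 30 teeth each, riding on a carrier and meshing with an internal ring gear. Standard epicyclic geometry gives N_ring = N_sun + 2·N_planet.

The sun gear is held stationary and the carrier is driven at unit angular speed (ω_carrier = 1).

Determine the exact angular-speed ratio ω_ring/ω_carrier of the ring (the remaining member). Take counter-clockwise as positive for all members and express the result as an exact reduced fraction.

N_ring = 37 + 2·30 = 97
37(ω_s−ω_c) = −97(ω_r−ω_c),  ω_s=0, ω_c=1
ω_r = 1 − (37/97)(0−1) = 134/97
ω_r/ω_c = 134/97

134/97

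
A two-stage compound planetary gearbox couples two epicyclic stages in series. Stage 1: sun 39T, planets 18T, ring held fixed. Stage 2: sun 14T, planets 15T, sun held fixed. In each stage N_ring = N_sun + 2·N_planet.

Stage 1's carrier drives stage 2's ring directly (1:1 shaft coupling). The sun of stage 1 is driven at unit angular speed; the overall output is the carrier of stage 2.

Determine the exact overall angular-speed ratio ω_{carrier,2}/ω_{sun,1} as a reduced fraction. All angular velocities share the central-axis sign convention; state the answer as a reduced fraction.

Stage 1: N_ring = 39 + 2·18 = 75
Stage 1: 39(ω_s−ω_c) = −75(ω_r−ω_c),  ω_r=0, ω_s=1
Stage 1: 39(1−ω_c) = −75(0−ω_c)  ⇒  114ω_c = 39  ⇒  ω_c = 13/38
  ⇒ ω_c¹/ω_s¹ = 13/38
Stage 2: N_ring = 14 + 2·15 = 44
Stage 2: 14(ω_s−ω_c) = −44(ω_r−ω_c),  ω_s=0, ω_r=1
Stage 2: 14(0−ω_c) = −44(1−ω_c)  ⇒  58ω_c = 44  ⇒  ω_c = 22/29
  ⇒ ω_c²/ω_r² = 22/29
Coupling ω_r² = ω_c¹ ⇒ overall = 13/38 × 22/29 = 143/551

143/551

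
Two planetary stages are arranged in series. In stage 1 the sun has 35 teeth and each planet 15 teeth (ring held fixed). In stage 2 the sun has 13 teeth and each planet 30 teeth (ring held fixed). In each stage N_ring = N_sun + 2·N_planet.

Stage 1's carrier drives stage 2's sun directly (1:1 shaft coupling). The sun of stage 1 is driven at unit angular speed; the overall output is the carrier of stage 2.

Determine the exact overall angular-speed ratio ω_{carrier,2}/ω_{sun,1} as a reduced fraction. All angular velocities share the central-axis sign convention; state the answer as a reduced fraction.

Stage 1: N_ring = 35 + 2·15 = 65
Stage 1: 35(ω_s−ω_c) = −65(ω_r−ω_c),  ω_r=0, ω_s=1
Stage 1: 35(1−ω_c) = −65(0−ω_c)  ⇒  100ω_c = 35  ⇒  ω_c = 7/20
  ⇒ ω_c¹/ω_s¹ = 7/20
Stage 2: N_ring = 13 + 2·30 = 73
Stage 2: 13(ω_s−ω_c) = −73(ω_r−ω_c),  ω_r=0, ω_s=1
Stage 2: 13(1−ω_c) = −73(0−ω_c)  ⇒  86ω_c = 13  ⇒  ω_c = 13/86
  ⇒ ω_c²/ω_s² = 13/86
Coupling ω_s² = ω_c¹ ⇒ overall = 7/20 × 13/86 = 91/1720

91/1720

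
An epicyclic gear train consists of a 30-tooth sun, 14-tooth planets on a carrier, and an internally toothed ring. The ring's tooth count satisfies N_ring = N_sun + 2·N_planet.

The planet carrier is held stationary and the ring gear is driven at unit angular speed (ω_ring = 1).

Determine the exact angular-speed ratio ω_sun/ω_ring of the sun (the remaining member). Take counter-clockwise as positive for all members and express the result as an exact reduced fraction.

N_ring = 30 + 2·14 = 58
30(ω_s−ω_c) = −58(ω_r−ω_c),  ω_c=0, ω_r=1
ω_s = 0 − (58/30)(1−0) = -29/15
ω_s/ω_r = -29/15

-29/15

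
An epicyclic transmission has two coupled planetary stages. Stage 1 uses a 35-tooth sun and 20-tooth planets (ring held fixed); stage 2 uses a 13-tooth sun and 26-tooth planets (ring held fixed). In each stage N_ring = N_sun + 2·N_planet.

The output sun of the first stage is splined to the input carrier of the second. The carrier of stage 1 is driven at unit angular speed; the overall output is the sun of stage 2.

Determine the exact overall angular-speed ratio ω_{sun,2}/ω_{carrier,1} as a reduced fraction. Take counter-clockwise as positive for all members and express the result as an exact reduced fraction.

132/7

Stage 1: N_ring = 35 + 2·20 = 75
Stage 1: 35(ω_s−ω_c) = −75(ω_r−ω_c),  ω_r=0, ω_c=1
Stage 1: ω_s = 1 − (75/35)(0−1) = 22/7
  ⇒ ω_s¹/ω_c¹ = 22/7
Stage 2: N_ring = 13 + 2·26 = 65
Stage 2: 13(ω_s−ω_c) = −65(ω_r−ω_c),  ω_r=0, ω_c=1
Stage 2: ω_s = 1 − (65/13)(0−1) = 6
  ⇒ ω_s²/ω_c² = 6
Coupling ω_c² = ω_s¹ ⇒ overall = 22/7 × 6 = 132/7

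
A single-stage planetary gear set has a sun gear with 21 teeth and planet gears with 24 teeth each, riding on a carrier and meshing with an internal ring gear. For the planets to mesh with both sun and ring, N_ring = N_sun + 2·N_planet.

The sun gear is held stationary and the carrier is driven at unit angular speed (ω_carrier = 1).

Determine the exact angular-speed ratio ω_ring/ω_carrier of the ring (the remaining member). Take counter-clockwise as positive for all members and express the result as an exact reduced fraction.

N_ring = 21 + 2·24 = 69
21(ω_s−ω_c) = −69(ω_r−ω_c),  ω_s=0, ω_c=1
ω_r = 1 − (21/69)(0−1) = 30/23
ω_r/ω_c = 30/23

30/23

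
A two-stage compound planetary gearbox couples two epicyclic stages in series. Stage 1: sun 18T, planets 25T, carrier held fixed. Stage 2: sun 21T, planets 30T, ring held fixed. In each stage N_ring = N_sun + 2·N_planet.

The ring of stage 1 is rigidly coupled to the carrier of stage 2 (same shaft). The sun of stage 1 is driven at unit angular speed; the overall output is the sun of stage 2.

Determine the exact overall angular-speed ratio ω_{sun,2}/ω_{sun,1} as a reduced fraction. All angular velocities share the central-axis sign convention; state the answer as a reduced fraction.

-9/7

Stage 1: N_ring = 18 + 2·25 = 68
Stage 1: 18(ω_s−ω_c) = −68(ω_r−ω_c),  ω_c=0, ω_s=1
Stage 1: ω_r = 0 − (18/68)(1−0) = -9/34
  ⇒ ω_r¹/ω_s¹ = -9/34
Stage 2: N_ring = 21 + 2·30 = 81
Stage 2: 21(ω_s−ω_c) = −81(ω_r−ω_c),  ω_r=0, ω_c=1
Stage 2: ω_s = 1 − (81/21)(0−1) = 34/7
  ⇒ ω_s²/ω_c² = 34/7
Coupling ω_c² = ω_r¹ ⇒ overall = -9/34 × 34/7 = -9/7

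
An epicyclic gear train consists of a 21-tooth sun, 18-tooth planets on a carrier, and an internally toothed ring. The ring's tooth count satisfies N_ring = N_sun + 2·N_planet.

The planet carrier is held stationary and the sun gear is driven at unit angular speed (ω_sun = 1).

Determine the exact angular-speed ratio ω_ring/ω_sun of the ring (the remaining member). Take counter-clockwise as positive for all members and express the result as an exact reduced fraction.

N_ring = 21 + 2·18 = 57
21(ω_s−ω_c) = −57(ω_r−ω_c),  ω_c=0, ω_s=1
ω_r = 0 − (21/57)(1−0) = -7/19
ω_r/ω_s = -7/19

-7/19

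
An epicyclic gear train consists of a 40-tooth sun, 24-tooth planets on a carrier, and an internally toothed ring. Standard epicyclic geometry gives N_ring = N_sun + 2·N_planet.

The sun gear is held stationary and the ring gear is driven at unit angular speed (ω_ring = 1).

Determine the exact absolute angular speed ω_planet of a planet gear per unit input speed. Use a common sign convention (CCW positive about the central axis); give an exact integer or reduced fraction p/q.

11/6

N_ring = 40 + 2·24 = 88
40(ω_s−ω_c) = −88(ω_r−ω_c),  ω_s=0, ω_r=1
40(0−ω_c) = −88(1−ω_c)  ⇒  128ω_c = 88  ⇒  ω_c = 11/16
sun–planet: 40·(0−11/16) = −24·(ω_p−ω_c)  ⇒  ω_p−ω_c = −(40/24)·(-11/16) = 55/48
ω_p = 11/16 + 55/48 = 11/6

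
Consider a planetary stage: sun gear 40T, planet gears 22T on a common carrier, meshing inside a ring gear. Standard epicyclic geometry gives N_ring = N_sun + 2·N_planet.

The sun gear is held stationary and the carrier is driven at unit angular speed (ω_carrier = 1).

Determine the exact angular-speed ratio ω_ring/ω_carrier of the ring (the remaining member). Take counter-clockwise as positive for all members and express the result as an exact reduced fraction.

N_ring = 40 + 2·22 = 84
40(ω_s−ω_c) = −84(ω_r−ω_c),  ω_s=0, ω_c=1
ω_r = 1 − (40/84)(0−1) = 31/21
ω_r/ω_c = 31/21

31/21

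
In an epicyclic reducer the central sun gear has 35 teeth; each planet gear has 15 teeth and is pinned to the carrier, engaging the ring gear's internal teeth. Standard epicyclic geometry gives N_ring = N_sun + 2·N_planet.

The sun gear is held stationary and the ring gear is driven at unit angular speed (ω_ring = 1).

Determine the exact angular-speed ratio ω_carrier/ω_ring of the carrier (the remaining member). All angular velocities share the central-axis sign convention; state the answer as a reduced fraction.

N_ring = 35 + 2·15 = 65
35(ω_s−ω_c) = −65(ω_r−ω_c),  ω_s=0, ω_r=1
35(0−ω_c) = −65(1−ω_c)  ⇒  100ω_c = 65  ⇒  ω_c = 13/20
ω_c/ω_r = 13/20

13/20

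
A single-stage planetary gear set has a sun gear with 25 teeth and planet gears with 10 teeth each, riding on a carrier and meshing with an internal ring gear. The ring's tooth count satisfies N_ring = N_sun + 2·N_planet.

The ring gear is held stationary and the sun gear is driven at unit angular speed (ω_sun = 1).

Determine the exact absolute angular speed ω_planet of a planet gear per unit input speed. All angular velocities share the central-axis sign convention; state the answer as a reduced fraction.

-5/4

N_ring = 25 + 2·10 = 45
25(ω_s−ω_c) = −45(ω_r−ω_c),  ω_r=0, ω_s=1
25(1−ω_c) = −45(0−ω_c)  ⇒  70ω_c = 25  ⇒  ω_c = 5/14
sun–planet: 25·(1−5/14) = −10·(ω_p−ω_c)  ⇒  ω_p−ω_c = −(25/10)·(9/14) = -45/28
ω_p = 5/14 − 45/28 = -5/4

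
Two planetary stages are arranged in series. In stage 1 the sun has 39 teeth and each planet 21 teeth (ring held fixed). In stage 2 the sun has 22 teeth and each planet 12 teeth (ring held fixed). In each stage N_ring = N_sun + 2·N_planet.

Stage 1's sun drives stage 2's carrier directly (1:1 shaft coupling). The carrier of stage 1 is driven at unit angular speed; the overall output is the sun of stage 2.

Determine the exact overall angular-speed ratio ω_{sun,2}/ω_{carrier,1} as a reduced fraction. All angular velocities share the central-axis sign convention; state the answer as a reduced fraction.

1360/143

Stage 1: N_ring = 39 + 2·21 = 81
Stage 1: 39(ω_s−ω_c) = −81(ω_r−ω_c),  ω_r=0, ω_c=1
Stage 1: ω_s = 1 − (81/39)(0−1) = 40/13
  ⇒ ω_s¹/ω_c¹ = 40/13
Stage 2: N_ring = 22 + 2·12 = 46
Stage 2: 22(ω_s−ω_c) = −46(ω_r−ω_c),  ω_r=0, ω_c=1
Stage 2: ω_s = 1 − (46/22)(0−1) = 34/11
  ⇒ ω_s²/ω_c² = 34/11
Coupling ω_c² = ω_s¹ ⇒ overall = 40/13 × 34/11 = 1360/143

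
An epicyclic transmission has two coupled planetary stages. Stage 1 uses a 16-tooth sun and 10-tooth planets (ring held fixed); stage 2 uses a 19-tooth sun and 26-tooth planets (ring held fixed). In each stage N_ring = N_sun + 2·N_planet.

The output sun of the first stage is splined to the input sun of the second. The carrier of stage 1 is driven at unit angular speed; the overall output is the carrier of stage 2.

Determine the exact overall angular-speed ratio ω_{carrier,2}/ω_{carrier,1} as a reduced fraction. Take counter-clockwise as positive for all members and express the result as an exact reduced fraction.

Stage 1: N_ring = 16 + 2·10 = 36
Stage 1: 16(ω_s−ω_c) = −36(ω_r−ω_c),  ω_r=0, ω_c=1
Stage 1: ω_s = 1 − (36/16)(0−1) = 13/4
  ⇒ ω_s¹/ω_c¹ = 13/4
Stage 2: N_ring = 19 + 2·26 = 71
Stage 2: 19(ω_s−ω_c) = −71(ω_r−ω_c),  ω_r=0, ω_s=1
Stage 2: 19(1−ω_c) = −71(0−ω_c)  ⇒  90ω_c = 19  ⇒  ω_c = 19/90
  ⇒ ω_c²/ω_s² = 19/90
Coupling ω_s² = ω_s¹ ⇒ overall = 13/4 × 19/90 = 247/360

247/360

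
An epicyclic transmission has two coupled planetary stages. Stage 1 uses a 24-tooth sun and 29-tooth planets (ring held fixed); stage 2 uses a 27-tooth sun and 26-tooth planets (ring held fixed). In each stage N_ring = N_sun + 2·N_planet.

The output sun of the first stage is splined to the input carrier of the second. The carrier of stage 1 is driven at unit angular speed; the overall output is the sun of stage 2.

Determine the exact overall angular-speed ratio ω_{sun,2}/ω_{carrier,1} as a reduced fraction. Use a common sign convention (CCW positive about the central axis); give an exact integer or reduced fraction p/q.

Stage 1: N_ring = 24 + 2·29 = 82
Stage 1: 24(ω_s−ω_c) = −82(ω_r−ω_c),  ω_r=0, ω_c=1
Stage 1: ω_s = 1 − (82/24)(0−1) = 53/12
  ⇒ ω_s¹/ω_c¹ = 53/12
Stage 2: N_ring = 27 + 2·26 = 79
Stage 2: 27(ω_s−ω_c) = −79(ω_r−ω_c),  ω_r=0, ω_c=1
Stage 2: ω_s = 1 − (79/27)(0−1) = 106/27
  ⇒ ω_s²/ω_c² = 106/27
Coupling ω_c² = ω_s¹ ⇒ overall = 53/12 × 106/27 = 2809/162

2809/162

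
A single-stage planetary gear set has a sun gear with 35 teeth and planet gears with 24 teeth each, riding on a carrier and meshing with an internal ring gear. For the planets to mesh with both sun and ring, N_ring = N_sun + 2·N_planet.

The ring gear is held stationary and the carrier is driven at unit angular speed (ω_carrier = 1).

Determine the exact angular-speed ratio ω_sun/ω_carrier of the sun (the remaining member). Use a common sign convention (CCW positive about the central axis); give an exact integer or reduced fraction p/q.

N_ring = 35 + 2·24 = 83
35(ω_s−ω_c) = −83(ω_r−ω_c),  ω_r=0, ω_c=1
ω_s = 1 − (83/35)(0−1) = 118/35
ω_s/ω_c = 118/35

118/35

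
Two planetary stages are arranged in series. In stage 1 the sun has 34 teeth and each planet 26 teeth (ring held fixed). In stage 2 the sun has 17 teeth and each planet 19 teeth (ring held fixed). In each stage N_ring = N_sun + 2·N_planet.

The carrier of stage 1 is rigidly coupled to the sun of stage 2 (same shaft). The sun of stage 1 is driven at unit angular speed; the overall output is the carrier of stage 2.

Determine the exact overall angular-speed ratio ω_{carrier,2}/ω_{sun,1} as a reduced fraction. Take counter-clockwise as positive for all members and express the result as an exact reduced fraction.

289/4320

Stage 1: N_ring = 34 + 2·26 = 86
Stage 1: 34(ω_s−ω_c) = −86(ω_r−ω_c),  ω_r=0, ω_s=1
Stage 1: 34(1−ω_c) = −86(0−ω_c)  ⇒  120ω_c = 34  ⇒  ω_c = 17/60
  ⇒ ω_c¹/ω_s¹ = 17/60
Stage 2: N_ring = 17 + 2·19 = 55
Stage 2: 17(ω_s−ω_c) = −55(ω_r−ω_c),  ω_r=0, ω_s=1
Stage 2: 17(1−ω_c) = −55(0−ω_c)  ⇒  72ω_c = 17  ⇒  ω_c = 17/72
  ⇒ ω_c²/ω_s² = 17/72
Coupling ω_s² = ω_c¹ ⇒ overall = 17/60 × 17/72 = 289/4320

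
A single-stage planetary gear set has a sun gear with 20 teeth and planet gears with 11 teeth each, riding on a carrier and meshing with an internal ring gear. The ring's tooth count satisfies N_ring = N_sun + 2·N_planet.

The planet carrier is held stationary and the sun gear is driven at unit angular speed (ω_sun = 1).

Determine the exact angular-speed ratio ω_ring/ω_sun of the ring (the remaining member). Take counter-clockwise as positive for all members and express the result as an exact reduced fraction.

N_ring = 20 + 2·11 = 42
20(ω_s−ω_c) = −42(ω_r−ω_c),  ω_c=0, ω_s=1
ω_r = 0 − (20/42)(1−0) = -10/21
ω_r/ω_s = -10/21

-10/21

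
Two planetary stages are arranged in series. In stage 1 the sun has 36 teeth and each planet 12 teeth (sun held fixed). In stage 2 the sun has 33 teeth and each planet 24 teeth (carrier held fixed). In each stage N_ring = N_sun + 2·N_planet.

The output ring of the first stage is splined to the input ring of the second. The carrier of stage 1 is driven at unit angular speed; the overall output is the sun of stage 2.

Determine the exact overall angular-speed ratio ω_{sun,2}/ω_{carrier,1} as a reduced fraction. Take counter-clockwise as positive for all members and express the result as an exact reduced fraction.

Stage 1: N_ring = 36 + 2·12 = 60
Stage 1: 36(ω_s−ω_c) = −60(ω_r−ω_c),  ω_s=0, ω_c=1
Stage 1: ω_r = 1 − (36/60)(0−1) = 8/5
  ⇒ ω_r¹/ω_c¹ = 8/5
Stage 2: N_ring = 33 + 2·24 = 81
Stage 2: 33(ω_s−ω_c) = −81(ω_r−ω_c),  ω_c=0, ω_r=1
Stage 2: ω_s = 0 − (81/33)(1−0) = -27/11
  ⇒ ω_s²/ω_r² = -27/11
Coupling ω_r² = ω_r¹ ⇒ overall = 8/5 × -27/11 = -216/55

-216/55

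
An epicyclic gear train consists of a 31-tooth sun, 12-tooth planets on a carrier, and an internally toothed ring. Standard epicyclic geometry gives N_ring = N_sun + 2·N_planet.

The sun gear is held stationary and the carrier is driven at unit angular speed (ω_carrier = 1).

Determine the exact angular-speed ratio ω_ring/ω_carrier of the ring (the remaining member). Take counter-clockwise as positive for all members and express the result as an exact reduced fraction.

N_ring = 31 + 2·12 = 55
31(ω_s−ω_c) = −55(ω_r−ω_c),  ω_s=0, ω_c=1
ω_r = 1 − (31/55)(0−1) = 86/55
ω_r/ω_c = 86/55

86/55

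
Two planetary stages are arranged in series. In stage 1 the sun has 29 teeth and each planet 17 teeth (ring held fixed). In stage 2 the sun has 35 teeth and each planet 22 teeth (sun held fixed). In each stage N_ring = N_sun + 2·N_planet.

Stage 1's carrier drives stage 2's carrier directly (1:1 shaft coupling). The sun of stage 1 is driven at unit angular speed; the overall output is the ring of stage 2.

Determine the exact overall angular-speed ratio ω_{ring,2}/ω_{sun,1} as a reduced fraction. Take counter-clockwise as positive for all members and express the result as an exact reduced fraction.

Stage 1: N_ring = 29 + 2·17 = 63
Stage 1: 29(ω_s−ω_c) = −63(ω_r−ω_c),  ω_r=0, ω_s=1
Stage 1: 29(1−ω_c) = −63(0−ω_c)  ⇒  92ω_c = 29  ⇒  ω_c = 29/92
  ⇒ ω_c¹/ω_s¹ = 29/92
Stage 2: N_ring = 35 + 2·22 = 79
Stage 2: 35(ω_s−ω_c) = −79(ω_r−ω_c),  ω_s=0, ω_c=1
Stage 2: ω_r = 1 − (35/79)(0−1) = 114/79
  ⇒ ω_r²/ω_c² = 114/79
Coupling ω_c² = ω_c¹ ⇒ overall = 29/92 × 114/79 = 1653/3634

1653/3634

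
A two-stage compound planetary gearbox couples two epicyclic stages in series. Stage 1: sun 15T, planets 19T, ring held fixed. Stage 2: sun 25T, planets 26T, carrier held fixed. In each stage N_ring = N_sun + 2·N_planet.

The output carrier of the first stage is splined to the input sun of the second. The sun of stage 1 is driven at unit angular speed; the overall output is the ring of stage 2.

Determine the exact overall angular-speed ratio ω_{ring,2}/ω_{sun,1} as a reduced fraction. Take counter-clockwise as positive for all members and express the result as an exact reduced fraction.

-375/5236

Stage 1: N_ring = 15 + 2·19 = 53
Stage 1: 15(ω_s−ω_c) = −53(ω_r−ω_c),  ω_r=0, ω_s=1
Stage 1: 15(1−ω_c) = −53(0−ω_c)  ⇒  68ω_c = 15  ⇒  ω_c = 15/68
  ⇒ ω_c¹/ω_s¹ = 15/68
Stage 2: N_ring = 25 + 2·26 = 77
Stage 2: 25(ω_s−ω_c) = −77(ω_r−ω_c),  ω_c=0, ω_s=1
Stage 2: ω_r = 0 − (25/77)(1−0) = -25/77
  ⇒ ω_r²/ω_s² = -25/77
Coupling ω_s² = ω_c¹ ⇒ overall = 15/68 × -25/77 = -375/5236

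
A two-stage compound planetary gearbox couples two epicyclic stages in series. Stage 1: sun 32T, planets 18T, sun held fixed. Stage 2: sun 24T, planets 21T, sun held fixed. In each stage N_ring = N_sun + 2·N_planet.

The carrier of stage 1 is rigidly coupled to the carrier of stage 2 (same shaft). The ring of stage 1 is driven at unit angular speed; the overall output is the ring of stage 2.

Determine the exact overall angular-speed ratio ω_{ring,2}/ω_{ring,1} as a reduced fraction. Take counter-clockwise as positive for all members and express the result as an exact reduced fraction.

51/55

Stage 1: N_ring = 32 + 2·18 = 68
Stage 1: 32(ω_s−ω_c) = −68(ω_r−ω_c),  ω_s=0, ω_r=1
Stage 1: 32(0−ω_c) = −68(1−ω_c)  ⇒  100ω_c = 68  ⇒  ω_c = 17/25
  ⇒ ω_c¹/ω_r¹ = 17/25
Stage 2: N_ring = 24 + 2·21 = 66
Stage 2: 24(ω_s−ω_c) = −66(ω_r−ω_c),  ω_s=0, ω_c=1
Stage 2: ω_r = 1 − (24/66)(0−1) = 15/11
  ⇒ ω_r²/ω_c² = 15/11
Coupling ω_c² = ω_c¹ ⇒ overall = 17/25 × 15/11 = 51/55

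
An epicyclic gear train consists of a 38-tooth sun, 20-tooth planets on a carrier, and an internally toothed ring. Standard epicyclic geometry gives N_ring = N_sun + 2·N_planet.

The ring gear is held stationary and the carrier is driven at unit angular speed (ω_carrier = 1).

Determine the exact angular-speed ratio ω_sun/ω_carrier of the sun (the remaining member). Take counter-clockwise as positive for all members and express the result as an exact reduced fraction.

58/19

N_ring = 38 + 2·20 = 78
38(ω_s−ω_c) = −78(ω_r−ω_c),  ω_r=0, ω_c=1
ω_s = 1 − (78/38)(0−1) = 58/19
ω_s/ω_c = 58/19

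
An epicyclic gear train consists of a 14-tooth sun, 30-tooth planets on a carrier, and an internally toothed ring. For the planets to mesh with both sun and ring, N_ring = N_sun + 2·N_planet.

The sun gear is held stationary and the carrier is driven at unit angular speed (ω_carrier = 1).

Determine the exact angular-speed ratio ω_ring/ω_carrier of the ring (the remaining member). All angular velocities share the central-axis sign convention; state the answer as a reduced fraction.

44/37

N_ring = 14 + 2·30 = 74
14(ω_s−ω_c) = −74(ω_r−ω_c),  ω_s=0, ω_c=1
ω_r = 1 − (14/74)(0−1) = 44/37
ω_r/ω_c = 44/37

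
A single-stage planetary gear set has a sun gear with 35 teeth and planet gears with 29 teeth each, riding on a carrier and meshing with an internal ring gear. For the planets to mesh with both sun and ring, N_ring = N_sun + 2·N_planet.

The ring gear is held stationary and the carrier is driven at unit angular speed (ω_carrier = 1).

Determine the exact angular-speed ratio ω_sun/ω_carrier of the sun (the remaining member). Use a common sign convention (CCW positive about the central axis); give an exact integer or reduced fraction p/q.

N_ring = 35 + 2·29 = 93
35(ω_s−ω_c) = −93(ω_r−ω_c),  ω_r=0, ω_c=1
ω_s = 1 − (93/35)(0−1) = 128/35
ω_s/ω_c = 128/35

128/35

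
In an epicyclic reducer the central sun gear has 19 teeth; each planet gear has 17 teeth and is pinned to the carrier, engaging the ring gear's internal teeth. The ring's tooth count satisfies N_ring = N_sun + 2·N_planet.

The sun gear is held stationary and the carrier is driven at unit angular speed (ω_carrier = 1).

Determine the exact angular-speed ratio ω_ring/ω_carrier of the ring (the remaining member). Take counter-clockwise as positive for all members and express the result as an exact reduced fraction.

N_ring = 19 + 2·17 = 53
19(ω_s−ω_c) = −53(ω_r−ω_c),  ω_s=0, ω_c=1
ω_r = 1 − (19/53)(0−1) = 72/53
ω_r/ω_c = 72/53

72/53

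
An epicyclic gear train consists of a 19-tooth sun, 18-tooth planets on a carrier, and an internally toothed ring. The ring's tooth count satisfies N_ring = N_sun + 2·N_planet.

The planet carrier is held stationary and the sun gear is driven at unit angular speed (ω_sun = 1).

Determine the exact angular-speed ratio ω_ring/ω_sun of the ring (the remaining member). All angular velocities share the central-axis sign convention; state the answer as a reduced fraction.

-19/55

N_ring = 19 + 2·18 = 55
19(ω_s−ω_c) = −55(ω_r−ω_c),  ω_c=0, ω_s=1
ω_r = 0 − (19/55)(1−0) = -19/55
ω_r/ω_s = -19/55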